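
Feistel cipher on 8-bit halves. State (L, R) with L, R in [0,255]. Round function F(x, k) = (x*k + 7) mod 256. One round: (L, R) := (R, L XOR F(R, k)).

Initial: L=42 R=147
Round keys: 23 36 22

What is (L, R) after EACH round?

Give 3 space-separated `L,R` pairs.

Answer: 147,22 22,140 140,25

Derivation:
Round 1 (k=23): L=147 R=22
Round 2 (k=36): L=22 R=140
Round 3 (k=22): L=140 R=25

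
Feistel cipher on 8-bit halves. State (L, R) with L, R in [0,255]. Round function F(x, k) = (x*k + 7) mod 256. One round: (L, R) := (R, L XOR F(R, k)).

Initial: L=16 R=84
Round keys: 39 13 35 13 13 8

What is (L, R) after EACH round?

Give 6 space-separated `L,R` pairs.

Round 1 (k=39): L=84 R=195
Round 2 (k=13): L=195 R=186
Round 3 (k=35): L=186 R=182
Round 4 (k=13): L=182 R=255
Round 5 (k=13): L=255 R=76
Round 6 (k=8): L=76 R=152

Answer: 84,195 195,186 186,182 182,255 255,76 76,152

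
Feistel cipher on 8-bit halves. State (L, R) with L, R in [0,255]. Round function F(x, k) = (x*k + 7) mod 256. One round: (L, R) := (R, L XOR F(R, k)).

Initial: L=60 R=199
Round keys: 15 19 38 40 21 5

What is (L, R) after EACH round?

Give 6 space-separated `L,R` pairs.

Answer: 199,140 140,172 172,3 3,211 211,85 85,99

Derivation:
Round 1 (k=15): L=199 R=140
Round 2 (k=19): L=140 R=172
Round 3 (k=38): L=172 R=3
Round 4 (k=40): L=3 R=211
Round 5 (k=21): L=211 R=85
Round 6 (k=5): L=85 R=99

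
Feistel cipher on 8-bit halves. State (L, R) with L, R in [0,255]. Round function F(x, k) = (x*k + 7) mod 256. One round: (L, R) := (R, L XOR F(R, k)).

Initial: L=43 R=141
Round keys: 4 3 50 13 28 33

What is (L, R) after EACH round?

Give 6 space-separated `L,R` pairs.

Round 1 (k=4): L=141 R=16
Round 2 (k=3): L=16 R=186
Round 3 (k=50): L=186 R=75
Round 4 (k=13): L=75 R=108
Round 5 (k=28): L=108 R=156
Round 6 (k=33): L=156 R=79

Answer: 141,16 16,186 186,75 75,108 108,156 156,79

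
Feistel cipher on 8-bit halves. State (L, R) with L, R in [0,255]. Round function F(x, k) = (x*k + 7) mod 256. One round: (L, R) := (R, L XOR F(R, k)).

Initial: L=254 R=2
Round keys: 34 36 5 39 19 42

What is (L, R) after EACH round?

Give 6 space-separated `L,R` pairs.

Answer: 2,181 181,121 121,209 209,167 167,189 189,174

Derivation:
Round 1 (k=34): L=2 R=181
Round 2 (k=36): L=181 R=121
Round 3 (k=5): L=121 R=209
Round 4 (k=39): L=209 R=167
Round 5 (k=19): L=167 R=189
Round 6 (k=42): L=189 R=174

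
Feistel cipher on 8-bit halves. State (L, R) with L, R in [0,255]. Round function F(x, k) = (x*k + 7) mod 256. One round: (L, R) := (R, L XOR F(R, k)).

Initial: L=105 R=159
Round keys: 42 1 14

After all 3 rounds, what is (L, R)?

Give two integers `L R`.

Answer: 228 11

Derivation:
Round 1 (k=42): L=159 R=116
Round 2 (k=1): L=116 R=228
Round 3 (k=14): L=228 R=11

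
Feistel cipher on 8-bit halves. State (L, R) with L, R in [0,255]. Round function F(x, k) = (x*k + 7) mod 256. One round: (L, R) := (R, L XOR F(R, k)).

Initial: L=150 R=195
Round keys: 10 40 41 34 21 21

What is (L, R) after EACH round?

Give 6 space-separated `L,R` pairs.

Answer: 195,51 51,60 60,144 144,27 27,174 174,86

Derivation:
Round 1 (k=10): L=195 R=51
Round 2 (k=40): L=51 R=60
Round 3 (k=41): L=60 R=144
Round 4 (k=34): L=144 R=27
Round 5 (k=21): L=27 R=174
Round 6 (k=21): L=174 R=86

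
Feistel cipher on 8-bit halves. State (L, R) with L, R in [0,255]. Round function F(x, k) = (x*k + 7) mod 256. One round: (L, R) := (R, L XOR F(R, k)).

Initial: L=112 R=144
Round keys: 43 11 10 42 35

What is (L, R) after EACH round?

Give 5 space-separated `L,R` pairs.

Round 1 (k=43): L=144 R=71
Round 2 (k=11): L=71 R=132
Round 3 (k=10): L=132 R=104
Round 4 (k=42): L=104 R=147
Round 5 (k=35): L=147 R=72

Answer: 144,71 71,132 132,104 104,147 147,72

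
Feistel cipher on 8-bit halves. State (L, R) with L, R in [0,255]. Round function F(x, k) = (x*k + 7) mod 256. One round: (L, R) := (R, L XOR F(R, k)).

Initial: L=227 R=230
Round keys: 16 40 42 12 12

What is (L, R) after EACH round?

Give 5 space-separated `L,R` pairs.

Round 1 (k=16): L=230 R=132
Round 2 (k=40): L=132 R=65
Round 3 (k=42): L=65 R=53
Round 4 (k=12): L=53 R=194
Round 5 (k=12): L=194 R=42

Answer: 230,132 132,65 65,53 53,194 194,42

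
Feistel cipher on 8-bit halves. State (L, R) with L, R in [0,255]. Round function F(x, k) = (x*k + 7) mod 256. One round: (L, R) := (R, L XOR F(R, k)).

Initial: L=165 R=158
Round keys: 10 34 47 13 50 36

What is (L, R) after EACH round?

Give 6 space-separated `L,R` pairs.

Round 1 (k=10): L=158 R=150
Round 2 (k=34): L=150 R=109
Round 3 (k=47): L=109 R=156
Round 4 (k=13): L=156 R=158
Round 5 (k=50): L=158 R=127
Round 6 (k=36): L=127 R=125

Answer: 158,150 150,109 109,156 156,158 158,127 127,125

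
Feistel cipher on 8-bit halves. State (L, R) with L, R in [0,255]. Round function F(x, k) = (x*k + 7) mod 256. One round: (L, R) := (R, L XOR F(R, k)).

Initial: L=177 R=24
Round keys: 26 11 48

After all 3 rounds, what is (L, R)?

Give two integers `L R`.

Round 1 (k=26): L=24 R=198
Round 2 (k=11): L=198 R=145
Round 3 (k=48): L=145 R=241

Answer: 145 241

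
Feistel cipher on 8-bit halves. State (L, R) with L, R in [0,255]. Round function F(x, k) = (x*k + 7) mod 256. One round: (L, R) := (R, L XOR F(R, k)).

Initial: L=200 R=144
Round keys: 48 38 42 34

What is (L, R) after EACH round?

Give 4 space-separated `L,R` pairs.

Round 1 (k=48): L=144 R=207
Round 2 (k=38): L=207 R=81
Round 3 (k=42): L=81 R=158
Round 4 (k=34): L=158 R=82

Answer: 144,207 207,81 81,158 158,82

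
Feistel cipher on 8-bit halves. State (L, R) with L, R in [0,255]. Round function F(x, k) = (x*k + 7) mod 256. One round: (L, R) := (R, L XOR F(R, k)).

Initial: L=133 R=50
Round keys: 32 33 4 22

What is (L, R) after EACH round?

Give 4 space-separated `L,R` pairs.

Answer: 50,194 194,59 59,49 49,6

Derivation:
Round 1 (k=32): L=50 R=194
Round 2 (k=33): L=194 R=59
Round 3 (k=4): L=59 R=49
Round 4 (k=22): L=49 R=6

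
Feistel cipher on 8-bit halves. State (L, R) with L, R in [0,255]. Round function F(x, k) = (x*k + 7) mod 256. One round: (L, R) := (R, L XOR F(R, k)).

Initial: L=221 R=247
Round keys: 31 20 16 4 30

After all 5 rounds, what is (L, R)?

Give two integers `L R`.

Answer: 211 43

Derivation:
Round 1 (k=31): L=247 R=45
Round 2 (k=20): L=45 R=124
Round 3 (k=16): L=124 R=234
Round 4 (k=4): L=234 R=211
Round 5 (k=30): L=211 R=43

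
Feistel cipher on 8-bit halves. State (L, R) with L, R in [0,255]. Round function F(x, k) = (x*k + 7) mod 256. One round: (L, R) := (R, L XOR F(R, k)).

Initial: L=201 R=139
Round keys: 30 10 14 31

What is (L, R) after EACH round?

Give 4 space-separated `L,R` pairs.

Round 1 (k=30): L=139 R=152
Round 2 (k=10): L=152 R=124
Round 3 (k=14): L=124 R=87
Round 4 (k=31): L=87 R=236

Answer: 139,152 152,124 124,87 87,236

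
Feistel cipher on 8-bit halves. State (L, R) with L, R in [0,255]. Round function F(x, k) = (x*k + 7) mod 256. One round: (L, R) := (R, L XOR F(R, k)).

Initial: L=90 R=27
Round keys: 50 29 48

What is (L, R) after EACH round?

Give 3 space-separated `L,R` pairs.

Round 1 (k=50): L=27 R=23
Round 2 (k=29): L=23 R=185
Round 3 (k=48): L=185 R=160

Answer: 27,23 23,185 185,160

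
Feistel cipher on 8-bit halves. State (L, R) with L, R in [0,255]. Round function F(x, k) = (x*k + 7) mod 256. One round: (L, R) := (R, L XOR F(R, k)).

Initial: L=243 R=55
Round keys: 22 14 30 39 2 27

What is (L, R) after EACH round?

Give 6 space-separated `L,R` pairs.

Round 1 (k=22): L=55 R=50
Round 2 (k=14): L=50 R=244
Round 3 (k=30): L=244 R=173
Round 4 (k=39): L=173 R=150
Round 5 (k=2): L=150 R=158
Round 6 (k=27): L=158 R=39

Answer: 55,50 50,244 244,173 173,150 150,158 158,39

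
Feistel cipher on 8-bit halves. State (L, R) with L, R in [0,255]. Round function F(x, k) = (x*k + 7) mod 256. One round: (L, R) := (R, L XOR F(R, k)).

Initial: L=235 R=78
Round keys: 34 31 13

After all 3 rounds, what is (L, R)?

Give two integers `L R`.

Answer: 49 12

Derivation:
Round 1 (k=34): L=78 R=136
Round 2 (k=31): L=136 R=49
Round 3 (k=13): L=49 R=12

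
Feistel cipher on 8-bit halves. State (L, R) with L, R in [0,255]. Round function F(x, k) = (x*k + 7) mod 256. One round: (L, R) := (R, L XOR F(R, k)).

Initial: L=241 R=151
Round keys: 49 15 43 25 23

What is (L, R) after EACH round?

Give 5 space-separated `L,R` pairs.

Answer: 151,31 31,79 79,83 83,109 109,129

Derivation:
Round 1 (k=49): L=151 R=31
Round 2 (k=15): L=31 R=79
Round 3 (k=43): L=79 R=83
Round 4 (k=25): L=83 R=109
Round 5 (k=23): L=109 R=129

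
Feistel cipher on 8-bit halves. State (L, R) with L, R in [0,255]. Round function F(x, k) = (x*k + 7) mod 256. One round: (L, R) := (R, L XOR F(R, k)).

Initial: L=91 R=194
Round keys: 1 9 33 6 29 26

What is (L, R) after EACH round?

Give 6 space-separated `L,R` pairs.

Round 1 (k=1): L=194 R=146
Round 2 (k=9): L=146 R=235
Round 3 (k=33): L=235 R=192
Round 4 (k=6): L=192 R=108
Round 5 (k=29): L=108 R=131
Round 6 (k=26): L=131 R=57

Answer: 194,146 146,235 235,192 192,108 108,131 131,57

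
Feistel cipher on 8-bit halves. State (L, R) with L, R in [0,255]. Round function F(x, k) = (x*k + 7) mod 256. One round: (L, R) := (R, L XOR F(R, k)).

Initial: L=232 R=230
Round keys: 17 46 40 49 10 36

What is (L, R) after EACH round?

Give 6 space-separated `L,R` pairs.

Answer: 230,165 165,75 75,26 26,74 74,241 241,161

Derivation:
Round 1 (k=17): L=230 R=165
Round 2 (k=46): L=165 R=75
Round 3 (k=40): L=75 R=26
Round 4 (k=49): L=26 R=74
Round 5 (k=10): L=74 R=241
Round 6 (k=36): L=241 R=161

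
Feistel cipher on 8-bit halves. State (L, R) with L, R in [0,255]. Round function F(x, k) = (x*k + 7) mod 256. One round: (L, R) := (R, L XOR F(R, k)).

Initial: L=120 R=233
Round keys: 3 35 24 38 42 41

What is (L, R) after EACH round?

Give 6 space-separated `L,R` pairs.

Answer: 233,186 186,156 156,29 29,201 201,28 28,74

Derivation:
Round 1 (k=3): L=233 R=186
Round 2 (k=35): L=186 R=156
Round 3 (k=24): L=156 R=29
Round 4 (k=38): L=29 R=201
Round 5 (k=42): L=201 R=28
Round 6 (k=41): L=28 R=74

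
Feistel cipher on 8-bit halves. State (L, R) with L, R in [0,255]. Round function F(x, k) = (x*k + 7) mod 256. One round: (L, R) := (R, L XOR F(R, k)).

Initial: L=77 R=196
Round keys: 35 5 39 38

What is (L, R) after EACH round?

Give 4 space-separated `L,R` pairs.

Answer: 196,158 158,217 217,136 136,238

Derivation:
Round 1 (k=35): L=196 R=158
Round 2 (k=5): L=158 R=217
Round 3 (k=39): L=217 R=136
Round 4 (k=38): L=136 R=238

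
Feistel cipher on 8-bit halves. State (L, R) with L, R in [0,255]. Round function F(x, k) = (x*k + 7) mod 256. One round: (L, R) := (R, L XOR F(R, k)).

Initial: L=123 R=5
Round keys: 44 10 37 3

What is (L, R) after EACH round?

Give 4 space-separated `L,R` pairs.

Round 1 (k=44): L=5 R=152
Round 2 (k=10): L=152 R=242
Round 3 (k=37): L=242 R=153
Round 4 (k=3): L=153 R=32

Answer: 5,152 152,242 242,153 153,32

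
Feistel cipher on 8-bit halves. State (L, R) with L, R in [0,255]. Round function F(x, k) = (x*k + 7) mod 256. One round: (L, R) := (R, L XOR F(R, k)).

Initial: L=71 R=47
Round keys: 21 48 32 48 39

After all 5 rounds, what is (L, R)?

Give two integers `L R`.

Round 1 (k=21): L=47 R=165
Round 2 (k=48): L=165 R=216
Round 3 (k=32): L=216 R=162
Round 4 (k=48): L=162 R=191
Round 5 (k=39): L=191 R=130

Answer: 191 130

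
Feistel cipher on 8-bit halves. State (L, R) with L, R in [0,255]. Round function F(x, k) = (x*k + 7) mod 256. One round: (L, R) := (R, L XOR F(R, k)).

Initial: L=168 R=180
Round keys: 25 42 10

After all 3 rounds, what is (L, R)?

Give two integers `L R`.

Round 1 (k=25): L=180 R=51
Round 2 (k=42): L=51 R=209
Round 3 (k=10): L=209 R=2

Answer: 209 2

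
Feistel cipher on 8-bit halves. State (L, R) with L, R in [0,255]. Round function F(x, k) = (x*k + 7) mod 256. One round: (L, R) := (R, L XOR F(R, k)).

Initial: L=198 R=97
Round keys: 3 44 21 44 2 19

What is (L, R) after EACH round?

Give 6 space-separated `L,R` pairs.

Round 1 (k=3): L=97 R=236
Round 2 (k=44): L=236 R=246
Round 3 (k=21): L=246 R=217
Round 4 (k=44): L=217 R=165
Round 5 (k=2): L=165 R=136
Round 6 (k=19): L=136 R=186

Answer: 97,236 236,246 246,217 217,165 165,136 136,186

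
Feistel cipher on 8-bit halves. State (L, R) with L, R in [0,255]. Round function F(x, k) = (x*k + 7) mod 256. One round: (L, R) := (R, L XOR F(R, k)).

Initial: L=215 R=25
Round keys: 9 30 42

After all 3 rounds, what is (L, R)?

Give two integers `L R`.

Round 1 (k=9): L=25 R=63
Round 2 (k=30): L=63 R=112
Round 3 (k=42): L=112 R=88

Answer: 112 88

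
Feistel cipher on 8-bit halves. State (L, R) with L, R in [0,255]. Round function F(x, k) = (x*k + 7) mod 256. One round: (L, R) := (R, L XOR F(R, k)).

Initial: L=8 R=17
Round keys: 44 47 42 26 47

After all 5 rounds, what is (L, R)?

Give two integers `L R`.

Answer: 86 3

Derivation:
Round 1 (k=44): L=17 R=251
Round 2 (k=47): L=251 R=13
Round 3 (k=42): L=13 R=210
Round 4 (k=26): L=210 R=86
Round 5 (k=47): L=86 R=3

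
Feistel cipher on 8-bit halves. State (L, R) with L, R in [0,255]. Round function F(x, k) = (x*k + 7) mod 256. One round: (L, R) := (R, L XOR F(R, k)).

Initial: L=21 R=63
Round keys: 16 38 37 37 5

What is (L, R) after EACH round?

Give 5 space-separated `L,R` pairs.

Answer: 63,226 226,172 172,1 1,128 128,134

Derivation:
Round 1 (k=16): L=63 R=226
Round 2 (k=38): L=226 R=172
Round 3 (k=37): L=172 R=1
Round 4 (k=37): L=1 R=128
Round 5 (k=5): L=128 R=134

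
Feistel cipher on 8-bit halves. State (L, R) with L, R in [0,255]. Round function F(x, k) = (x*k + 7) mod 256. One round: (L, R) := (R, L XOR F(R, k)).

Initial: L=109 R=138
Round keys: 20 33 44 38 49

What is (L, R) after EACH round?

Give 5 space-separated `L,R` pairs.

Answer: 138,162 162,99 99,169 169,126 126,140

Derivation:
Round 1 (k=20): L=138 R=162
Round 2 (k=33): L=162 R=99
Round 3 (k=44): L=99 R=169
Round 4 (k=38): L=169 R=126
Round 5 (k=49): L=126 R=140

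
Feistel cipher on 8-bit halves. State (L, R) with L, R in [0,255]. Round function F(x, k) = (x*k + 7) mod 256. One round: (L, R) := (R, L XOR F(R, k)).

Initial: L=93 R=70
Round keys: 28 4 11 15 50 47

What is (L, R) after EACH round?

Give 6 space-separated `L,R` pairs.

Round 1 (k=28): L=70 R=242
Round 2 (k=4): L=242 R=137
Round 3 (k=11): L=137 R=24
Round 4 (k=15): L=24 R=230
Round 5 (k=50): L=230 R=235
Round 6 (k=47): L=235 R=202

Answer: 70,242 242,137 137,24 24,230 230,235 235,202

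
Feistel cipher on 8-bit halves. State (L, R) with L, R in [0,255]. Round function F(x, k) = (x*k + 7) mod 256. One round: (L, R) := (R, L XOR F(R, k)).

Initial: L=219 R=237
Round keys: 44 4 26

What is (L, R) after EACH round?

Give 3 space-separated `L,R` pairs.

Answer: 237,24 24,138 138,19

Derivation:
Round 1 (k=44): L=237 R=24
Round 2 (k=4): L=24 R=138
Round 3 (k=26): L=138 R=19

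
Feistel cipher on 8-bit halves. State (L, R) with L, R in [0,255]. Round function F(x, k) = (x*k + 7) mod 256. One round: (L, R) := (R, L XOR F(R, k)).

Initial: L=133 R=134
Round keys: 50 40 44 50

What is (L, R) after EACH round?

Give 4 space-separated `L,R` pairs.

Round 1 (k=50): L=134 R=182
Round 2 (k=40): L=182 R=241
Round 3 (k=44): L=241 R=197
Round 4 (k=50): L=197 R=112

Answer: 134,182 182,241 241,197 197,112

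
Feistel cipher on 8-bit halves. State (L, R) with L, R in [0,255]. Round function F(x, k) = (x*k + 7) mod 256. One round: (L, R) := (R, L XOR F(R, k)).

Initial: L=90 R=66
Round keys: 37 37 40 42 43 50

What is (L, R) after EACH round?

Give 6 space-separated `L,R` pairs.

Round 1 (k=37): L=66 R=203
Round 2 (k=37): L=203 R=28
Round 3 (k=40): L=28 R=172
Round 4 (k=42): L=172 R=35
Round 5 (k=43): L=35 R=68
Round 6 (k=50): L=68 R=108

Answer: 66,203 203,28 28,172 172,35 35,68 68,108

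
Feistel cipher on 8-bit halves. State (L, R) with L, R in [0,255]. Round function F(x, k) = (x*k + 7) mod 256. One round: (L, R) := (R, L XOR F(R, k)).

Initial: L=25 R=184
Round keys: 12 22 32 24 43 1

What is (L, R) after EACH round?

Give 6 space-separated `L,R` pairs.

Answer: 184,190 190,227 227,217 217,188 188,66 66,245

Derivation:
Round 1 (k=12): L=184 R=190
Round 2 (k=22): L=190 R=227
Round 3 (k=32): L=227 R=217
Round 4 (k=24): L=217 R=188
Round 5 (k=43): L=188 R=66
Round 6 (k=1): L=66 R=245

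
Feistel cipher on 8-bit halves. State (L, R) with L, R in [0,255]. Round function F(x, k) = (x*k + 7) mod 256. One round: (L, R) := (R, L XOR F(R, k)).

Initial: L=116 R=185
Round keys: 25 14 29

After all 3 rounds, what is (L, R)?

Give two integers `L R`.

Round 1 (k=25): L=185 R=108
Round 2 (k=14): L=108 R=86
Round 3 (k=29): L=86 R=169

Answer: 86 169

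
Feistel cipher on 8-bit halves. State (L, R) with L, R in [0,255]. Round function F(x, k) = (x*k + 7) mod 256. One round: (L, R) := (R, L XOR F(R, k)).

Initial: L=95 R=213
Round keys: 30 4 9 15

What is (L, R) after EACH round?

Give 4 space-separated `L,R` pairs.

Answer: 213,162 162,90 90,147 147,254

Derivation:
Round 1 (k=30): L=213 R=162
Round 2 (k=4): L=162 R=90
Round 3 (k=9): L=90 R=147
Round 4 (k=15): L=147 R=254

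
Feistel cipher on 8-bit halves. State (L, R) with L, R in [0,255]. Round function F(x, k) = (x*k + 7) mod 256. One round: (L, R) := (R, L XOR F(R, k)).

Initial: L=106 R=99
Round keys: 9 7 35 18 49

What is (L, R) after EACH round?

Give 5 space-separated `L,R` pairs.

Answer: 99,232 232,60 60,211 211,225 225,203

Derivation:
Round 1 (k=9): L=99 R=232
Round 2 (k=7): L=232 R=60
Round 3 (k=35): L=60 R=211
Round 4 (k=18): L=211 R=225
Round 5 (k=49): L=225 R=203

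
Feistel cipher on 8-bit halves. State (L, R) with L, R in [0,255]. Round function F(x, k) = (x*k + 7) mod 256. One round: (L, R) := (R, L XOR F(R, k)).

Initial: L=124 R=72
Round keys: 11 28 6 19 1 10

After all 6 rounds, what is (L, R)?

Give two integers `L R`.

Answer: 119 203

Derivation:
Round 1 (k=11): L=72 R=99
Round 2 (k=28): L=99 R=147
Round 3 (k=6): L=147 R=26
Round 4 (k=19): L=26 R=102
Round 5 (k=1): L=102 R=119
Round 6 (k=10): L=119 R=203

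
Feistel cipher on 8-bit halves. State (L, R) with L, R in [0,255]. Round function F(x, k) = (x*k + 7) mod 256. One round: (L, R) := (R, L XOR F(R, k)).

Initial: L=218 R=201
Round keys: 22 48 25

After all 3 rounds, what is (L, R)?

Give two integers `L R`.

Answer: 158 226

Derivation:
Round 1 (k=22): L=201 R=151
Round 2 (k=48): L=151 R=158
Round 3 (k=25): L=158 R=226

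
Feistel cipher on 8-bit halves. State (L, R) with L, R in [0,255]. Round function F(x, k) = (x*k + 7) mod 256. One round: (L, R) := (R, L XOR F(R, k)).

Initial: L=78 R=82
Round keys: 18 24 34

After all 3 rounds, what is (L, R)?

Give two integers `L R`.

Round 1 (k=18): L=82 R=133
Round 2 (k=24): L=133 R=45
Round 3 (k=34): L=45 R=132

Answer: 45 132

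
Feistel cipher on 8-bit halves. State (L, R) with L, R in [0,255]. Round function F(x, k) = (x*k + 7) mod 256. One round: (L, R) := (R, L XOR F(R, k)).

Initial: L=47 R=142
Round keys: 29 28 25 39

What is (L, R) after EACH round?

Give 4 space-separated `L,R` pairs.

Round 1 (k=29): L=142 R=50
Round 2 (k=28): L=50 R=241
Round 3 (k=25): L=241 R=162
Round 4 (k=39): L=162 R=68

Answer: 142,50 50,241 241,162 162,68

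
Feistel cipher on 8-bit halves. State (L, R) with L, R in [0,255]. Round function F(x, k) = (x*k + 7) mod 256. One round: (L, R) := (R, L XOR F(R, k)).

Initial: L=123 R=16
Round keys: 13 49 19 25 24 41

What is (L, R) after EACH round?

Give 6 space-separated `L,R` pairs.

Round 1 (k=13): L=16 R=172
Round 2 (k=49): L=172 R=227
Round 3 (k=19): L=227 R=76
Round 4 (k=25): L=76 R=144
Round 5 (k=24): L=144 R=203
Round 6 (k=41): L=203 R=26

Answer: 16,172 172,227 227,76 76,144 144,203 203,26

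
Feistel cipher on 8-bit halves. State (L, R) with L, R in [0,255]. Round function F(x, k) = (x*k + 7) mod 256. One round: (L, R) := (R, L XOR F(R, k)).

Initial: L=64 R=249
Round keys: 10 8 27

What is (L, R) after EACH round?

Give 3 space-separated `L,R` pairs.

Answer: 249,129 129,246 246,120

Derivation:
Round 1 (k=10): L=249 R=129
Round 2 (k=8): L=129 R=246
Round 3 (k=27): L=246 R=120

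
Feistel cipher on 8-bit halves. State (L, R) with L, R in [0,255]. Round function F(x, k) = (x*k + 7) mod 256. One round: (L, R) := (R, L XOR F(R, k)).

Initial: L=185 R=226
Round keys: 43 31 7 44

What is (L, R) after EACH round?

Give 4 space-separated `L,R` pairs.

Answer: 226,68 68,161 161,42 42,158

Derivation:
Round 1 (k=43): L=226 R=68
Round 2 (k=31): L=68 R=161
Round 3 (k=7): L=161 R=42
Round 4 (k=44): L=42 R=158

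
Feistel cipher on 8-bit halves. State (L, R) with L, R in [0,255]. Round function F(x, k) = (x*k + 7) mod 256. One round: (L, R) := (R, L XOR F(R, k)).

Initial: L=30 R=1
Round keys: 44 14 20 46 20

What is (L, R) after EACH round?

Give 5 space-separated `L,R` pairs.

Answer: 1,45 45,124 124,154 154,207 207,169

Derivation:
Round 1 (k=44): L=1 R=45
Round 2 (k=14): L=45 R=124
Round 3 (k=20): L=124 R=154
Round 4 (k=46): L=154 R=207
Round 5 (k=20): L=207 R=169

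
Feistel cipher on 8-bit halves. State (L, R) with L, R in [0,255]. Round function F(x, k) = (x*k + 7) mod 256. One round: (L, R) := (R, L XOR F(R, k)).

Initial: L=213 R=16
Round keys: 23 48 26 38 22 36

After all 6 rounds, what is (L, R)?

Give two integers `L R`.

Answer: 84 193

Derivation:
Round 1 (k=23): L=16 R=162
Round 2 (k=48): L=162 R=119
Round 3 (k=26): L=119 R=191
Round 4 (k=38): L=191 R=22
Round 5 (k=22): L=22 R=84
Round 6 (k=36): L=84 R=193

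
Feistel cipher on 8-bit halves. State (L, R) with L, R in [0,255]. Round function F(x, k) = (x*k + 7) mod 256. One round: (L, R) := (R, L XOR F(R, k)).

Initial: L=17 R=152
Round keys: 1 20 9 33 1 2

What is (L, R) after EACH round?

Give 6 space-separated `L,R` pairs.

Round 1 (k=1): L=152 R=142
Round 2 (k=20): L=142 R=135
Round 3 (k=9): L=135 R=72
Round 4 (k=33): L=72 R=200
Round 5 (k=1): L=200 R=135
Round 6 (k=2): L=135 R=221

Answer: 152,142 142,135 135,72 72,200 200,135 135,221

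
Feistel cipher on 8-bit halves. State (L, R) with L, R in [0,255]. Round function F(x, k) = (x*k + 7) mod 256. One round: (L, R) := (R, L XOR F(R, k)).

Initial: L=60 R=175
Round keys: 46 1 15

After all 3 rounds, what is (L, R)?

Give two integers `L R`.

Answer: 227 17

Derivation:
Round 1 (k=46): L=175 R=69
Round 2 (k=1): L=69 R=227
Round 3 (k=15): L=227 R=17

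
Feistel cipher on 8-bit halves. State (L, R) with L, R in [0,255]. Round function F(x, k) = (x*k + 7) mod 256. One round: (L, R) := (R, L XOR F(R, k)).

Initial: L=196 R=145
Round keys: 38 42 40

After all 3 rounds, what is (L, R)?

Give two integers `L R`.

Round 1 (k=38): L=145 R=73
Round 2 (k=42): L=73 R=144
Round 3 (k=40): L=144 R=206

Answer: 144 206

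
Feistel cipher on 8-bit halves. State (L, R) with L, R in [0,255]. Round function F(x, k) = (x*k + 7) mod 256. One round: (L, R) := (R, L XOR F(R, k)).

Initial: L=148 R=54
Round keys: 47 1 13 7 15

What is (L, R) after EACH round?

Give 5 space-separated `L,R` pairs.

Answer: 54,101 101,90 90,252 252,177 177,154

Derivation:
Round 1 (k=47): L=54 R=101
Round 2 (k=1): L=101 R=90
Round 3 (k=13): L=90 R=252
Round 4 (k=7): L=252 R=177
Round 5 (k=15): L=177 R=154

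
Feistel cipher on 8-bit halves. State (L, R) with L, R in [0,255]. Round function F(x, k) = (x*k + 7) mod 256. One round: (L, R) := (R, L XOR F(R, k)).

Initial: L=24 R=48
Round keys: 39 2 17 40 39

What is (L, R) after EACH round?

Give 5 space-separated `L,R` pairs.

Answer: 48,79 79,149 149,163 163,234 234,14

Derivation:
Round 1 (k=39): L=48 R=79
Round 2 (k=2): L=79 R=149
Round 3 (k=17): L=149 R=163
Round 4 (k=40): L=163 R=234
Round 5 (k=39): L=234 R=14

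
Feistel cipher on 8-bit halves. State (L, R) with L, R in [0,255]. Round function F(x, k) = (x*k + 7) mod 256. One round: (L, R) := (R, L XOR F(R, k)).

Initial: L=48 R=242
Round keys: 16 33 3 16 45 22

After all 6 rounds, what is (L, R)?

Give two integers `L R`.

Answer: 138 40

Derivation:
Round 1 (k=16): L=242 R=23
Round 2 (k=33): L=23 R=12
Round 3 (k=3): L=12 R=60
Round 4 (k=16): L=60 R=203
Round 5 (k=45): L=203 R=138
Round 6 (k=22): L=138 R=40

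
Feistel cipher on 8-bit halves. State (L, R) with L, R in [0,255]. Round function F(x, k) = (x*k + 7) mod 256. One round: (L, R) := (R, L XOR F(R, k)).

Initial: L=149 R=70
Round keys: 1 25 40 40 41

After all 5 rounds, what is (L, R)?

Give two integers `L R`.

Round 1 (k=1): L=70 R=216
Round 2 (k=25): L=216 R=89
Round 3 (k=40): L=89 R=55
Round 4 (k=40): L=55 R=198
Round 5 (k=41): L=198 R=138

Answer: 198 138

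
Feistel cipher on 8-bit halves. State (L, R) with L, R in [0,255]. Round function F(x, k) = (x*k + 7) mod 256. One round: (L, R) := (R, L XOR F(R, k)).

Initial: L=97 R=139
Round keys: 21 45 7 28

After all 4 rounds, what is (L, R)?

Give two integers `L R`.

Round 1 (k=21): L=139 R=15
Round 2 (k=45): L=15 R=33
Round 3 (k=7): L=33 R=225
Round 4 (k=28): L=225 R=130

Answer: 225 130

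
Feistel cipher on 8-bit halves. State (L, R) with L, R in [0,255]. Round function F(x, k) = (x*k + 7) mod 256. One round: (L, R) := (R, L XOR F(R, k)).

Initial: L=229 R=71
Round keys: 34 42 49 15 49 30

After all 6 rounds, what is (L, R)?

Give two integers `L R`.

Answer: 144 7

Derivation:
Round 1 (k=34): L=71 R=144
Round 2 (k=42): L=144 R=224
Round 3 (k=49): L=224 R=119
Round 4 (k=15): L=119 R=224
Round 5 (k=49): L=224 R=144
Round 6 (k=30): L=144 R=7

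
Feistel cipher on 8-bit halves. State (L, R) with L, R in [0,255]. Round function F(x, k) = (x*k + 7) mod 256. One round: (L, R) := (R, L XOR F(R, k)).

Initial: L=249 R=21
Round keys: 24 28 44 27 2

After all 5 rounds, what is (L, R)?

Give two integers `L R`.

Round 1 (k=24): L=21 R=6
Round 2 (k=28): L=6 R=186
Round 3 (k=44): L=186 R=249
Round 4 (k=27): L=249 R=240
Round 5 (k=2): L=240 R=30

Answer: 240 30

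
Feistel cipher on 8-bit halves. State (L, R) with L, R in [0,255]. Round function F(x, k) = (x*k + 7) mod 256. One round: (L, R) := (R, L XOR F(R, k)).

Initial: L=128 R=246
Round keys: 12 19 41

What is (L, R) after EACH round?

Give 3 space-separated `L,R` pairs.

Answer: 246,15 15,210 210,166

Derivation:
Round 1 (k=12): L=246 R=15
Round 2 (k=19): L=15 R=210
Round 3 (k=41): L=210 R=166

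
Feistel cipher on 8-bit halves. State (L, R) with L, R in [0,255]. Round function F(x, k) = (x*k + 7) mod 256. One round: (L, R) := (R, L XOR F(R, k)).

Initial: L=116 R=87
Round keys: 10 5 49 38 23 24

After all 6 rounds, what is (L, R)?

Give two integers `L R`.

Answer: 94 29

Derivation:
Round 1 (k=10): L=87 R=25
Round 2 (k=5): L=25 R=211
Round 3 (k=49): L=211 R=115
Round 4 (k=38): L=115 R=202
Round 5 (k=23): L=202 R=94
Round 6 (k=24): L=94 R=29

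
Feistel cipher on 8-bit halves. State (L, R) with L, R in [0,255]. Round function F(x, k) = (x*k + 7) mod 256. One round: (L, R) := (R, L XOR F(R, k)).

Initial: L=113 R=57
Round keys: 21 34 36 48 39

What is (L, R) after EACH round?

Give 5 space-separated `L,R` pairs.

Answer: 57,197 197,8 8,226 226,111 111,18

Derivation:
Round 1 (k=21): L=57 R=197
Round 2 (k=34): L=197 R=8
Round 3 (k=36): L=8 R=226
Round 4 (k=48): L=226 R=111
Round 5 (k=39): L=111 R=18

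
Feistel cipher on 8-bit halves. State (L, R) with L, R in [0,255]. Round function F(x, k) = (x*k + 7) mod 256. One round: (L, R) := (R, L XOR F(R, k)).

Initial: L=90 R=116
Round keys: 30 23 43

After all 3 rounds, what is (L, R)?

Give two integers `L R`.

Answer: 206 100

Derivation:
Round 1 (k=30): L=116 R=197
Round 2 (k=23): L=197 R=206
Round 3 (k=43): L=206 R=100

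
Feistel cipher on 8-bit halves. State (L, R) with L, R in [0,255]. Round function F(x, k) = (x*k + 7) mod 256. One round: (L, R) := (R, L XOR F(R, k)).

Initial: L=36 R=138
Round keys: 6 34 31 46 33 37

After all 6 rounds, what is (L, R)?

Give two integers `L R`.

Round 1 (k=6): L=138 R=103
Round 2 (k=34): L=103 R=63
Round 3 (k=31): L=63 R=207
Round 4 (k=46): L=207 R=6
Round 5 (k=33): L=6 R=2
Round 6 (k=37): L=2 R=87

Answer: 2 87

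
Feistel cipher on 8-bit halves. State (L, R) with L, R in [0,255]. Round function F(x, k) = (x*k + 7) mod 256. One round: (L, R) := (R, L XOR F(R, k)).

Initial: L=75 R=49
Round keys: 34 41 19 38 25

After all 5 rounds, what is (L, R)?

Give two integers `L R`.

Answer: 61 193

Derivation:
Round 1 (k=34): L=49 R=194
Round 2 (k=41): L=194 R=40
Round 3 (k=19): L=40 R=61
Round 4 (k=38): L=61 R=61
Round 5 (k=25): L=61 R=193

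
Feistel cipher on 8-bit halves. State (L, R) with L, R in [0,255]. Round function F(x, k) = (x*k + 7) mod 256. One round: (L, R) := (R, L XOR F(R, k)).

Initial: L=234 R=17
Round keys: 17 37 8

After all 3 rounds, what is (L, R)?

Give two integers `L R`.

Round 1 (k=17): L=17 R=194
Round 2 (k=37): L=194 R=0
Round 3 (k=8): L=0 R=197

Answer: 0 197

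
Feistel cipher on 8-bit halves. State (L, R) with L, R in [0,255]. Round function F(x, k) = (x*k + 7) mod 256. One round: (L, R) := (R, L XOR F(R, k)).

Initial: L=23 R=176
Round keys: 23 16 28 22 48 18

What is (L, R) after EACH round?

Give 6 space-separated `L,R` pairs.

Round 1 (k=23): L=176 R=192
Round 2 (k=16): L=192 R=183
Round 3 (k=28): L=183 R=203
Round 4 (k=22): L=203 R=206
Round 5 (k=48): L=206 R=108
Round 6 (k=18): L=108 R=81

Answer: 176,192 192,183 183,203 203,206 206,108 108,81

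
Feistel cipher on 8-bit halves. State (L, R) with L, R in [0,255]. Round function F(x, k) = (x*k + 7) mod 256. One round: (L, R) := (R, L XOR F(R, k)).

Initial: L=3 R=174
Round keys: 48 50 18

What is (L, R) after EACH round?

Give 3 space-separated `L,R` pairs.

Round 1 (k=48): L=174 R=164
Round 2 (k=50): L=164 R=161
Round 3 (k=18): L=161 R=253

Answer: 174,164 164,161 161,253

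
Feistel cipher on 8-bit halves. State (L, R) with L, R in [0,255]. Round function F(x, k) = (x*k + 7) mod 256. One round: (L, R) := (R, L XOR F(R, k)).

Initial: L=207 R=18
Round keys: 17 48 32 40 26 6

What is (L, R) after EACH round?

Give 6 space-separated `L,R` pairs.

Answer: 18,246 246,53 53,81 81,154 154,250 250,121

Derivation:
Round 1 (k=17): L=18 R=246
Round 2 (k=48): L=246 R=53
Round 3 (k=32): L=53 R=81
Round 4 (k=40): L=81 R=154
Round 5 (k=26): L=154 R=250
Round 6 (k=6): L=250 R=121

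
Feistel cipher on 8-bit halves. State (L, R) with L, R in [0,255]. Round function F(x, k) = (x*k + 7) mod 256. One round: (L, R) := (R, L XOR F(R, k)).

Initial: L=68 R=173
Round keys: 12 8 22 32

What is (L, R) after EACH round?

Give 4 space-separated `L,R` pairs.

Answer: 173,103 103,146 146,244 244,21

Derivation:
Round 1 (k=12): L=173 R=103
Round 2 (k=8): L=103 R=146
Round 3 (k=22): L=146 R=244
Round 4 (k=32): L=244 R=21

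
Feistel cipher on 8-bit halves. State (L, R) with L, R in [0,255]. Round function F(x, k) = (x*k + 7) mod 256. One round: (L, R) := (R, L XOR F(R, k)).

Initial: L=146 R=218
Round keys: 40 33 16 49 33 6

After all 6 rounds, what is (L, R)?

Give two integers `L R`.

Answer: 68 32

Derivation:
Round 1 (k=40): L=218 R=133
Round 2 (k=33): L=133 R=246
Round 3 (k=16): L=246 R=226
Round 4 (k=49): L=226 R=191
Round 5 (k=33): L=191 R=68
Round 6 (k=6): L=68 R=32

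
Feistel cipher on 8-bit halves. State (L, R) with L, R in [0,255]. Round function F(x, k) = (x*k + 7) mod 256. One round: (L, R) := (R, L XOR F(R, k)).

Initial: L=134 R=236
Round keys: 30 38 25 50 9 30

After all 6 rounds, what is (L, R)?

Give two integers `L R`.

Round 1 (k=30): L=236 R=41
Round 2 (k=38): L=41 R=241
Round 3 (k=25): L=241 R=185
Round 4 (k=50): L=185 R=216
Round 5 (k=9): L=216 R=38
Round 6 (k=30): L=38 R=163

Answer: 38 163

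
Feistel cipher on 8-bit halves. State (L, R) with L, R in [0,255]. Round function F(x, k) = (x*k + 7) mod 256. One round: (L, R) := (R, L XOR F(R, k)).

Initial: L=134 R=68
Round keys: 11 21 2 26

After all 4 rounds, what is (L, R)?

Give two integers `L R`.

Round 1 (k=11): L=68 R=117
Round 2 (k=21): L=117 R=228
Round 3 (k=2): L=228 R=186
Round 4 (k=26): L=186 R=15

Answer: 186 15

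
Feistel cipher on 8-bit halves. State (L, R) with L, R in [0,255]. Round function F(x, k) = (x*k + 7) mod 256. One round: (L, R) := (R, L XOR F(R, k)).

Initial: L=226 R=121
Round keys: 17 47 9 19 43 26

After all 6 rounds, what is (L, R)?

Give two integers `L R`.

Answer: 184 33

Derivation:
Round 1 (k=17): L=121 R=242
Round 2 (k=47): L=242 R=12
Round 3 (k=9): L=12 R=129
Round 4 (k=19): L=129 R=150
Round 5 (k=43): L=150 R=184
Round 6 (k=26): L=184 R=33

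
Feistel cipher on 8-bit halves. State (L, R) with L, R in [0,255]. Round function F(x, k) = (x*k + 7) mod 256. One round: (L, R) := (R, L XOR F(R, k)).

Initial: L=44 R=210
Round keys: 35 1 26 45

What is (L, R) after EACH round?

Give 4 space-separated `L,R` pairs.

Round 1 (k=35): L=210 R=145
Round 2 (k=1): L=145 R=74
Round 3 (k=26): L=74 R=26
Round 4 (k=45): L=26 R=211

Answer: 210,145 145,74 74,26 26,211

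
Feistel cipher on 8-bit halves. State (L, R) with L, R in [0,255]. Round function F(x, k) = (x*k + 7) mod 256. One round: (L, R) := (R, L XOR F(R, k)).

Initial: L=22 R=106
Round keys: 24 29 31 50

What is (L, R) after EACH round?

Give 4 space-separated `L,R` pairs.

Round 1 (k=24): L=106 R=225
Round 2 (k=29): L=225 R=238
Round 3 (k=31): L=238 R=56
Round 4 (k=50): L=56 R=25

Answer: 106,225 225,238 238,56 56,25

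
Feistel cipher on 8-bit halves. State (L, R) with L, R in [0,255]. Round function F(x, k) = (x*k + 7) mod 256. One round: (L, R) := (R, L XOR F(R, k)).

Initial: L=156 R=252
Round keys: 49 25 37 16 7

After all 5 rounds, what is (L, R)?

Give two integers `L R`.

Answer: 213 68

Derivation:
Round 1 (k=49): L=252 R=223
Round 2 (k=25): L=223 R=50
Round 3 (k=37): L=50 R=158
Round 4 (k=16): L=158 R=213
Round 5 (k=7): L=213 R=68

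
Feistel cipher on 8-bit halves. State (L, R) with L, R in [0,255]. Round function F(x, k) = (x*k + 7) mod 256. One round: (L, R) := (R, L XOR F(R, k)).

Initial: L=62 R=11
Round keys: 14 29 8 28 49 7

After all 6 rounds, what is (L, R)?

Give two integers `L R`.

Round 1 (k=14): L=11 R=159
Round 2 (k=29): L=159 R=1
Round 3 (k=8): L=1 R=144
Round 4 (k=28): L=144 R=198
Round 5 (k=49): L=198 R=125
Round 6 (k=7): L=125 R=180

Answer: 125 180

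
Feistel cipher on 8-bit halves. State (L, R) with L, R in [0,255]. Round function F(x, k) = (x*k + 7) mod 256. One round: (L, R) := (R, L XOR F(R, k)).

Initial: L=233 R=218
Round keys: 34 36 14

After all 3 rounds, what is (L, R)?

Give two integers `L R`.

Round 1 (k=34): L=218 R=18
Round 2 (k=36): L=18 R=85
Round 3 (k=14): L=85 R=191

Answer: 85 191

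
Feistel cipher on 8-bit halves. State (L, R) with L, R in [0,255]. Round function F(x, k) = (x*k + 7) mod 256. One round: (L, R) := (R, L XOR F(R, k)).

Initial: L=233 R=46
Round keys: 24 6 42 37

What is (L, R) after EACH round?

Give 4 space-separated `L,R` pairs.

Round 1 (k=24): L=46 R=190
Round 2 (k=6): L=190 R=85
Round 3 (k=42): L=85 R=71
Round 4 (k=37): L=71 R=31

Answer: 46,190 190,85 85,71 71,31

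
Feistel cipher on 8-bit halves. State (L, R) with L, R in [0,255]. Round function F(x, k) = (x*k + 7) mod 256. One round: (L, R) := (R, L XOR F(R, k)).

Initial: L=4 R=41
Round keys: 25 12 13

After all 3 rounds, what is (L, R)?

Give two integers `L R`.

Round 1 (k=25): L=41 R=12
Round 2 (k=12): L=12 R=190
Round 3 (k=13): L=190 R=161

Answer: 190 161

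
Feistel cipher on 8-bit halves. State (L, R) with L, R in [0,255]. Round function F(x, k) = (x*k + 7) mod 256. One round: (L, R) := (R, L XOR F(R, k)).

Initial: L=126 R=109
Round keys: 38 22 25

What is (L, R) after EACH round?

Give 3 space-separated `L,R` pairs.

Round 1 (k=38): L=109 R=75
Round 2 (k=22): L=75 R=20
Round 3 (k=25): L=20 R=176

Answer: 109,75 75,20 20,176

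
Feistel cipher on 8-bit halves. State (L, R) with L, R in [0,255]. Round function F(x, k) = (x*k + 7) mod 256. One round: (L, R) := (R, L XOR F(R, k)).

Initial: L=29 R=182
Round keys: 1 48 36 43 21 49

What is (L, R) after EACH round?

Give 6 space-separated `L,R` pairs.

Answer: 182,160 160,177 177,75 75,17 17,39 39,111

Derivation:
Round 1 (k=1): L=182 R=160
Round 2 (k=48): L=160 R=177
Round 3 (k=36): L=177 R=75
Round 4 (k=43): L=75 R=17
Round 5 (k=21): L=17 R=39
Round 6 (k=49): L=39 R=111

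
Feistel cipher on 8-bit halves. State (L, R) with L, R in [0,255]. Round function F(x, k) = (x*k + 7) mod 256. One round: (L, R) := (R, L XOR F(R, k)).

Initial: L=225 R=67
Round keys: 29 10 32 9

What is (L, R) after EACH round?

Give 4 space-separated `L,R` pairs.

Answer: 67,127 127,190 190,184 184,193

Derivation:
Round 1 (k=29): L=67 R=127
Round 2 (k=10): L=127 R=190
Round 3 (k=32): L=190 R=184
Round 4 (k=9): L=184 R=193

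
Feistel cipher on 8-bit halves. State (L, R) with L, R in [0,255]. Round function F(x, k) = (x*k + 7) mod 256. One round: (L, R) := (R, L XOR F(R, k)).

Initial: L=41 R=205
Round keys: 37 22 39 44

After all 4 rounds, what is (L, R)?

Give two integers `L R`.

Round 1 (k=37): L=205 R=129
Round 2 (k=22): L=129 R=208
Round 3 (k=39): L=208 R=54
Round 4 (k=44): L=54 R=159

Answer: 54 159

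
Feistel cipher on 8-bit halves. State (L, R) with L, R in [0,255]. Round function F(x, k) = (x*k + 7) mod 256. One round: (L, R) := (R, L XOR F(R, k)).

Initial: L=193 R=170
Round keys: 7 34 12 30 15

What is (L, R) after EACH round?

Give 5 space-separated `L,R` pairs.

Answer: 170,108 108,245 245,239 239,252 252,36

Derivation:
Round 1 (k=7): L=170 R=108
Round 2 (k=34): L=108 R=245
Round 3 (k=12): L=245 R=239
Round 4 (k=30): L=239 R=252
Round 5 (k=15): L=252 R=36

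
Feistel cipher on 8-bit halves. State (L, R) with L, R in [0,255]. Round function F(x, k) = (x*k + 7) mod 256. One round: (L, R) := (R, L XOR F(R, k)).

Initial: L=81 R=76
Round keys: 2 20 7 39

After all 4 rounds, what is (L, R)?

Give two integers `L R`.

Answer: 130 134

Derivation:
Round 1 (k=2): L=76 R=206
Round 2 (k=20): L=206 R=83
Round 3 (k=7): L=83 R=130
Round 4 (k=39): L=130 R=134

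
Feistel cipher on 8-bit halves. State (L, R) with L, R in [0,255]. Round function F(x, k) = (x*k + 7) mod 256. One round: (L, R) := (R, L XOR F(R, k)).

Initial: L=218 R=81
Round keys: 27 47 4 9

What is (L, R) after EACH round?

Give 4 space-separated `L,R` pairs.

Answer: 81,72 72,110 110,247 247,216

Derivation:
Round 1 (k=27): L=81 R=72
Round 2 (k=47): L=72 R=110
Round 3 (k=4): L=110 R=247
Round 4 (k=9): L=247 R=216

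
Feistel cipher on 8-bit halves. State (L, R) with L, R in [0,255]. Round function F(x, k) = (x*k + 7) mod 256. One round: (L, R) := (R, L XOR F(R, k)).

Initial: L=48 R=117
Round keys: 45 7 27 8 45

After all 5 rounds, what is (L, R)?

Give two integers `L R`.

Answer: 5 245

Derivation:
Round 1 (k=45): L=117 R=168
Round 2 (k=7): L=168 R=234
Round 3 (k=27): L=234 R=29
Round 4 (k=8): L=29 R=5
Round 5 (k=45): L=5 R=245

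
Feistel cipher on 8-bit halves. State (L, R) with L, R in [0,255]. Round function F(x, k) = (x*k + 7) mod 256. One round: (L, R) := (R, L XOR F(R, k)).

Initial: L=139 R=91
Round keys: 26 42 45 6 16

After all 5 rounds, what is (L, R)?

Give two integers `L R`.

Answer: 69 118

Derivation:
Round 1 (k=26): L=91 R=206
Round 2 (k=42): L=206 R=136
Round 3 (k=45): L=136 R=33
Round 4 (k=6): L=33 R=69
Round 5 (k=16): L=69 R=118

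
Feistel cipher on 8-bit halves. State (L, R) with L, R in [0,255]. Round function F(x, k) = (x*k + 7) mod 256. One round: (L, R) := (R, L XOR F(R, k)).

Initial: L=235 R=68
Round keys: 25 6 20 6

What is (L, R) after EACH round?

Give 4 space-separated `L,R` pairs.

Answer: 68,64 64,195 195,3 3,218

Derivation:
Round 1 (k=25): L=68 R=64
Round 2 (k=6): L=64 R=195
Round 3 (k=20): L=195 R=3
Round 4 (k=6): L=3 R=218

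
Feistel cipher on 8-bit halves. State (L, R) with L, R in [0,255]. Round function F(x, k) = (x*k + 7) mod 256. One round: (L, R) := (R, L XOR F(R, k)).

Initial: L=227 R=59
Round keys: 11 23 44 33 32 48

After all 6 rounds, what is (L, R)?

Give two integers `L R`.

Answer: 207 127

Derivation:
Round 1 (k=11): L=59 R=115
Round 2 (k=23): L=115 R=103
Round 3 (k=44): L=103 R=200
Round 4 (k=33): L=200 R=168
Round 5 (k=32): L=168 R=207
Round 6 (k=48): L=207 R=127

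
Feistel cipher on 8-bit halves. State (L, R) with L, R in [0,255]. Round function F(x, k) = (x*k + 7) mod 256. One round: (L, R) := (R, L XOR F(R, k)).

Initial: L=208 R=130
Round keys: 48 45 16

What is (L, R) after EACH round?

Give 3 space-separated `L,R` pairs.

Round 1 (k=48): L=130 R=183
Round 2 (k=45): L=183 R=176
Round 3 (k=16): L=176 R=176

Answer: 130,183 183,176 176,176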